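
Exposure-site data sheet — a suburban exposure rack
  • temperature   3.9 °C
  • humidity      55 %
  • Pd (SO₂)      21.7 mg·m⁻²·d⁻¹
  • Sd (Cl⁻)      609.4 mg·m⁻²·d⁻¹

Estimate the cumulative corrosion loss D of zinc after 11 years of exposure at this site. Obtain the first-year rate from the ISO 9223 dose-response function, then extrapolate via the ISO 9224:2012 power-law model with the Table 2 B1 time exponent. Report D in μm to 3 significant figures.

zinc: f(T) = +0.038·(T−10) [T≤10 °C] = -0.2318
  sulphur-dioxide contribution → 0.4974 μm/a
  chloride contribution → 1.464 μm/a
  ⇒ r_corr(zinc) = 1.961 μm/a
Power-law: D(11) = r_corr · 11^0.813
  D(11) = 1.961 × 11^0.813 = 1.961 × 7.025 = 13.78 μm

D(11) = 13.8 μm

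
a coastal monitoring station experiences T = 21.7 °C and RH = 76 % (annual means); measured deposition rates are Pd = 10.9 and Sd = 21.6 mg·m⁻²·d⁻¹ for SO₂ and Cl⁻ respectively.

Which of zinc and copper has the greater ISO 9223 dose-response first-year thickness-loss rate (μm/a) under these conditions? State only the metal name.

zinc: temperature factor f = -0.071·(11.7) = -0.8307
  SO₂ term: 0.0129·10.9^0.44·exp(0.046·76-0.8307) = 0.5304
  Cl⁻ term: 0.0175·21.6^0.57·exp(0.008·76+0.085·21.7) = 1.172
  sum: 0.5304 + 1.172 → r_corr = 1.702 μm/a
copper: T>10 °C ⇒ hinge -0.080·(21.7−10) = -0.9360
  Pd branch = 0.0053·Pd^0.26·e^(0.059·RH+f) = 0.3427 μm/a
  Sd branch = 0.01025·Sd^0.27·e^(0.036·RH+0.049·T) = 1.05 μm/a
  sum: 0.3427 + 1.05 → r_corr = 1.392 μm/a
Ordering by μm/a: zinc (1.7) > copper (1.39)

zinc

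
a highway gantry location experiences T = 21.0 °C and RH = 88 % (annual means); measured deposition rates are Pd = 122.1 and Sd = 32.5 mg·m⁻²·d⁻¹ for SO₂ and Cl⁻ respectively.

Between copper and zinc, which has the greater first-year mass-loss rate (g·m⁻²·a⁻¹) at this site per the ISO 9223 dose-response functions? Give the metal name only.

copper: T>10 °C ⇒ hinge -0.080·(21.0−10) = -0.8800
  Pd branch = 0.0053·Pd^0.26·e^(0.059·RH+f) = 1.379 μm/a
  Sd branch = 0.01025·Sd^0.27·e^(0.036·RH+0.049·T) = 1.744 μm/a
  sum: 1.379 + 1.744 → r_corr = 3.123 μm/a
  mass loss = 3.123 μm/a × 8.96 g/cm³ = 27.98 g·m⁻²·a⁻¹
zinc: temperature factor f = -0.071·(11.0) = -0.7810
  SO₂ term: 0.0129·122.1^0.44·exp(0.046·88-0.7810) = 2.803
  Sd branch = 0.0175·Sd^0.57·e^(0.008·RH+0.085·T) = 1.534 μm/a
  r_corr = 2.803 + 1.534 = 4.337 μm/a
  mass loss = 4.337 μm/a × 7.14 g/cm³ = 30.96 g·m⁻²·a⁻¹
Ordering by g·m⁻²·a⁻¹: zinc (31) > copper (28)

zinc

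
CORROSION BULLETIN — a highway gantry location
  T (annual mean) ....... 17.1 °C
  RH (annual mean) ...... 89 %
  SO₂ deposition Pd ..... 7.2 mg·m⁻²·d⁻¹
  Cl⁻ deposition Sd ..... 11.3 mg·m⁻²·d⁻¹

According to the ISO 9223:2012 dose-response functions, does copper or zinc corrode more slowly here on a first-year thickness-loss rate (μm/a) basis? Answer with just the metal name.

copper: f(T) = -0.080·(T−10) [T>10 °C] = -0.5680
  sulphur-dioxide contribution → 0.9572 μm/a
  chloride contribution → 1.123 μm/a
  ⇒ r_corr(copper) = 2.08 μm/a
zinc: T>10 °C ⇒ hinge -0.071·(17.1−10) = -0.5041
  sulphur-dioxide contribution → 1.114 μm/a
  chloride contribution → 0.6078 μm/a
  total first-year rate 1.722 μm/a
Ordering by μm/a: copper (2.08) > zinc (1.72)

zinc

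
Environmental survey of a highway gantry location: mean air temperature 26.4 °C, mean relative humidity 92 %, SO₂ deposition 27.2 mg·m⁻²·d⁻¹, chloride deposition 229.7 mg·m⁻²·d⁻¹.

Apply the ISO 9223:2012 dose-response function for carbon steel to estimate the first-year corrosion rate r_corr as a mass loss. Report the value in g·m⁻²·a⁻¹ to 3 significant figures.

r_corr = 1.60e+03 g·m⁻²·a⁻¹

carbon steel: temperature factor f = -0.054·(16.4) = -0.8856
  Pd branch = 1.77·Pd^0.52·e^(0.02·RH+f) = 25.61 μm/a
  Sd branch = 0.102·Sd^0.62·e^(0.033·RH+0.04·T) = 177.7 μm/a
  sum: 25.61 + 177.7 → r_corr = 203.3 μm/a
Convert to mass loss: 203.3 μm/a × 7.85 g/cm³ = 1596 g·m⁻²·a⁻¹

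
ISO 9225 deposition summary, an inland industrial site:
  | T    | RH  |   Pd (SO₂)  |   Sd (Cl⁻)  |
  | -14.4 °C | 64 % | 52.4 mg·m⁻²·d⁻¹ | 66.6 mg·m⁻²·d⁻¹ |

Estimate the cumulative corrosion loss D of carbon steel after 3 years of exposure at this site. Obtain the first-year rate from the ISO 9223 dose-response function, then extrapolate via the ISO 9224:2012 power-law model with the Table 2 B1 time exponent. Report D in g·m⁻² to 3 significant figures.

carbon steel: temperature factor f = +0.150·(-24.4) = -3.6600
  Pd branch = 1.77·Pd^0.52·e^(0.02·RH+f) = 1.284 μm/a
  Sd branch = 0.102·Sd^0.62·e^(0.033·RH+0.04·T) = 6.401 μm/a
  r_corr = 1.284 + 6.401 = 7.684 μm/a
Power-law: D(3) = r_corr · 3^0.523
  D(3) = 7.684 × 3^0.523 = 7.684 × 1.776 = 13.65 μm
  Mass loss = 13.65 μm × 7.85 g/cm³ = 107.2 g·m⁻²

D(3) = 107 g·m⁻²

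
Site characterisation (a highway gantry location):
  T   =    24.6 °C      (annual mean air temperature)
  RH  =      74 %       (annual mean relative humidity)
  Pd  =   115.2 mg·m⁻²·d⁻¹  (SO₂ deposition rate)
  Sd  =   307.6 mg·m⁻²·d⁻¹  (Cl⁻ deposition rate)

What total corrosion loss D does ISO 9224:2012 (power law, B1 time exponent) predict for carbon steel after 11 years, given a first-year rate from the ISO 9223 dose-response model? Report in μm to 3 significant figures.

D(11) = 530 μm

carbon steel: T>10 °C ⇒ hinge -0.054·(24.6−10) = -0.7884
  Pd branch = 1.77·Pd^0.52·e^(0.02·RH+f) = 41.71 μm/a
  Sd branch = 0.102·Sd^0.62·e^(0.033·RH+0.04·T) = 109.4 μm/a
  sum: 41.71 + 109.4 → r_corr = 151.1 μm/a
ISO 9224: D(t) = r_corr · t^b with b = 0.523 (carbon steel, B1)
  D(11) = 151.1 × 11^0.523 = 151.1 × 3.505 = 529.6 μm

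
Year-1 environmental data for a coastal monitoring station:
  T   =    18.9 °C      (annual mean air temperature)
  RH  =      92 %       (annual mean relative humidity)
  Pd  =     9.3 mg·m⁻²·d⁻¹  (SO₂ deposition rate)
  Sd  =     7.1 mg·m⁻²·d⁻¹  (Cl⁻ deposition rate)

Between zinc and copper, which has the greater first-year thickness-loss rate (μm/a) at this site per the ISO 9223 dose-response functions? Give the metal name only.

copper

zinc: T>10 °C ⇒ hinge -0.071·(18.9−10) = -0.6319
  SO₂ term: 0.0129·9.3^0.44·exp(0.046·92-0.6319) = 1.26
  Cl⁻ term: 0.0175·7.1^0.57·exp(0.008·92+0.085·18.9) = 0.5567
  sum: 1.26 + 0.5567 → r_corr = 1.816 μm/a
copper: temperature factor f = -0.080·(8.9) = -0.7120
  Pd branch = 0.0053·Pd^0.26·e^(0.059·RH+f) = 1.057 μm/a
  Cl⁻ term: 0.01025·7.1^0.27·exp(0.036·92+0.049·18.9) = 1.205
  sum: 1.057 + 1.205 → r_corr = 2.263 μm/a
Ordering by μm/a: copper (2.26) > zinc (1.82)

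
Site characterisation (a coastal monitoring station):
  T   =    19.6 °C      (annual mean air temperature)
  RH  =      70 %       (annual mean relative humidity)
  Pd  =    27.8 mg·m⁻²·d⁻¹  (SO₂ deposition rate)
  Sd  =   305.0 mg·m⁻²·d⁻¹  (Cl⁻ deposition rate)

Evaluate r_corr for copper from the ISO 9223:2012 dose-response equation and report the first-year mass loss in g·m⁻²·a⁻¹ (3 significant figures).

r_corr = 17.2 g·m⁻²·a⁻¹

copper: f(T) = -0.080·(T−10) [T>10 °C] = -0.7680
  SO₂ term: 0.0053·27.8^0.26·exp(0.059·70-0.7680) = 0.3629
  Sd branch = 0.01025·Sd^0.27·e^(0.036·RH+0.049·T) = 1.56 μm/a
  r_corr = 0.3629 + 1.56 = 1.922 μm/a
Convert to mass loss: 1.922 μm/a × 8.96 g/cm³ = 17.23 g·m⁻²·a⁻¹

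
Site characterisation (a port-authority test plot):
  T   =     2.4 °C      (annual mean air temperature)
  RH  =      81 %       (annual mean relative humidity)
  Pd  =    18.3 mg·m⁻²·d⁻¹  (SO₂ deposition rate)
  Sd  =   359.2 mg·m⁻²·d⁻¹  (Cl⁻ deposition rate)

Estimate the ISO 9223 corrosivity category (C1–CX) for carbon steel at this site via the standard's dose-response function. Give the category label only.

carbon steel: T≤10 °C ⇒ hinge +0.150·(2.4−10) = -1.1400
  Pd branch = 1.77·Pd^0.52·e^(0.02·RH+f) = 12.97 μm/a
  Sd branch = 0.102·Sd^0.62·e^(0.033·RH+0.04·T) = 62.44 μm/a
  r_corr = 12.97 + 62.44 = 75.41 μm/a
75.4 μm/a falls in (50, 80] for carbon steel → category C4

C4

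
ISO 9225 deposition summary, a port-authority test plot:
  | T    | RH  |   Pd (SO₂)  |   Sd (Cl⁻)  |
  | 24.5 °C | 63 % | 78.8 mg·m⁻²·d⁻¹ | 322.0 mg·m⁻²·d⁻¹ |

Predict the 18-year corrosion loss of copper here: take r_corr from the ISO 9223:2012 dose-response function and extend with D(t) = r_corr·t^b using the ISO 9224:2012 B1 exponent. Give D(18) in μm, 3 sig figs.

copper: temperature factor f = -0.080·(14.5) = -1.1600
  sulphur-dioxide contribution → 0.2127 μm/a
  chloride contribution → 1.564 μm/a
  ⇒ r_corr(copper) = 1.777 μm/a
Long-term exponent b (ISO 9224 Table 2, B1) = 0.667
  D(18) = 1.777 × 18^0.667 = 1.777 × 6.875 = 12.21 μm

D(18) = 12.2 μm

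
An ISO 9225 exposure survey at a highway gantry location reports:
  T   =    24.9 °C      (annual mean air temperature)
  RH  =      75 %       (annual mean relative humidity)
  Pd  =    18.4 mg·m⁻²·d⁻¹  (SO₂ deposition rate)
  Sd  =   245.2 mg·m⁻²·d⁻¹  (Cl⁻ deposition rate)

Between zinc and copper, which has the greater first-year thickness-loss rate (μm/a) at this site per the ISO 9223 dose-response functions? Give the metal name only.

zinc: T>10 °C ⇒ hinge -0.071·(24.9−10) = -1.0579
  sulphur-dioxide contribution → 0.5081 μm/a
  chloride contribution → 6.093 μm/a
  ⇒ r_corr(zinc) = 6.601 μm/a
copper: T>10 °C ⇒ hinge -0.080·(24.9−10) = -1.1920
  sulphur-dioxide contribution → 0.2866 μm/a
  chloride contribution → 2.282 μm/a
  ⇒ r_corr(copper) = 2.569 μm/a
Ordering by μm/a: zinc (6.6) > copper (2.57)

zinc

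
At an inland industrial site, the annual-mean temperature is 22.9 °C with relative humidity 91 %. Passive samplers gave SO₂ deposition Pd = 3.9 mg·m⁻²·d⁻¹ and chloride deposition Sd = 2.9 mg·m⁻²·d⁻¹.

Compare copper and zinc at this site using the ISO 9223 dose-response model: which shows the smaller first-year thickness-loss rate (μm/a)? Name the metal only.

copper: f(T) = -0.080·(T−10) [T>10 °C] = -1.0320
  Pd branch = 0.0053·Pd^0.26·e^(0.059·RH+f) = 0.5774 μm/a
  Sd branch = 0.01025·Sd^0.27·e^(0.036·RH+0.049·T) = 1.111 μm/a
  r_corr = 0.5774 + 1.111 = 1.688 μm/a
zinc: T>10 °C ⇒ hinge -0.071·(22.9−10) = -0.9159
  Pd branch = 0.0129·Pd^0.44·e^(0.046·RH+f) = 0.6178 μm/a
  Cl⁻ term: 0.0175·2.9^0.57·exp(0.008·91+0.085·22.9) = 0.4657
  sum: 0.6178 + 0.4657 → r_corr = 1.084 μm/a
Ordering by μm/a: copper (1.69) > zinc (1.08)

zinc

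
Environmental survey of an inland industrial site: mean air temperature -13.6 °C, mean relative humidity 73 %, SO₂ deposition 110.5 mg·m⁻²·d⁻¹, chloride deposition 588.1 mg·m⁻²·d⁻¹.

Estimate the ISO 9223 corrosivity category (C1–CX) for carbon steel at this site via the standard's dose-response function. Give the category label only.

carbon steel: T≤10 °C ⇒ hinge +0.150·(-13.6−10) = -3.5400
  sulphur-dioxide contribution → 2.554 μm/a
  chloride contribution → 34.33 μm/a
  ⇒ r_corr(carbon steel) = 36.88 μm/a
Category bounds: 25…50 μm/a bracket r_corr ⇒ C3

C3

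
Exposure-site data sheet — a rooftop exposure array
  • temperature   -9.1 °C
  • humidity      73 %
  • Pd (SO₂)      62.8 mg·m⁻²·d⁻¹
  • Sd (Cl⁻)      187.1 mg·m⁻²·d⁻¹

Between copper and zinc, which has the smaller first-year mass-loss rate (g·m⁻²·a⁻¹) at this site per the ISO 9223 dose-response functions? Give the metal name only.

copper: T≤10 °C ⇒ hinge +0.126·(-9.1−10) = -2.4066
  SO₂ term: 0.0053·62.8^0.26·exp(0.059·73-2.4066) = 0.104
  Sd branch = 0.01025·Sd^0.27·e^(0.036·RH+0.049·T) = 0.3731 μm/a
  sum: 0.104 + 0.3731 → r_corr = 0.4771 μm/a
  mass loss = 0.4771 μm/a × 8.96 g/cm³ = 4.275 g·m⁻²·a⁻¹
zinc: T≤10 °C ⇒ hinge +0.038·(-9.1−10) = -0.7258
  SO₂ term: 0.0129·62.8^0.44·exp(0.046·73-0.7258) = 1.109
  Sd branch = 0.0175·Sd^0.57·e^(0.008·RH+0.085·T) = 0.2856 μm/a
  sum: 1.109 + 0.2856 → r_corr = 1.394 μm/a
  mass loss = 1.394 μm/a × 7.14 g/cm³ = 9.956 g·m⁻²·a⁻¹
Ordering by g·m⁻²·a⁻¹: zinc (9.96) > copper (4.28)

copper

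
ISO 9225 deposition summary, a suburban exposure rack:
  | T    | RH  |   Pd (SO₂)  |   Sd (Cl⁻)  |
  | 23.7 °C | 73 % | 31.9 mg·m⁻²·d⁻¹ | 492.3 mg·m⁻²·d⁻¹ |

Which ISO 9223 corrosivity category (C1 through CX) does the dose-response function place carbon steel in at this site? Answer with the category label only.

carbon steel: T>10 °C ⇒ hinge -0.054·(23.7−10) = -0.7398
  Pd branch = 1.77·Pd^0.52·e^(0.02·RH+f) = 22.02 μm/a
  Cl⁻ term: 0.102·492.3^0.62·exp(0.033·73+0.04·23.7) = 136.7
  sum: 22.02 + 136.7 → r_corr = 158.7 μm/a
159 μm/a falls in (80, 200] for carbon steel → category C5

C5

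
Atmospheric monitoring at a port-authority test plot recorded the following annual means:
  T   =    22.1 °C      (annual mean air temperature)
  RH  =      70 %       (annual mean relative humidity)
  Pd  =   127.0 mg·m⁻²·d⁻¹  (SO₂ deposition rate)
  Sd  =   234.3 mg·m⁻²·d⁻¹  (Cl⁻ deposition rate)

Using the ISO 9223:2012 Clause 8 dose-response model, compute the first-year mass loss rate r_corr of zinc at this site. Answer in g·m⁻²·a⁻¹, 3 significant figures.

zinc: f(T) = -0.071·(T−10) [T>10 °C] = -0.8591
  Pd branch = 0.0129·Pd^0.44·e^(0.046·RH+f) = 1.152 μm/a
  Cl⁻ term: 0.0175·234.3^0.57·exp(0.008·70+0.085·22.1) = 4.496
  r_corr = 1.152 + 4.496 = 5.648 μm/a
Convert to mass loss: 5.648 μm/a × 7.14 g/cm³ = 40.33 g·m⁻²·a⁻¹

r_corr = 40.3 g·m⁻²·a⁻¹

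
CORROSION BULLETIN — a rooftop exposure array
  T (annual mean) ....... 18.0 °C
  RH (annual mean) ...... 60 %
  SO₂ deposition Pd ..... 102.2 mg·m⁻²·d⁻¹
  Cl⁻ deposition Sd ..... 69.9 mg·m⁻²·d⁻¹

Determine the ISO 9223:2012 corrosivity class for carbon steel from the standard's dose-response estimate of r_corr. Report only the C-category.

carbon steel: temperature factor f = -0.054·(8.0) = -0.4320
  Pd branch = 1.77·Pd^0.52·e^(0.02·RH+f) = 42.31 μm/a
  Cl⁻ term: 0.102·69.9^0.62·exp(0.033·60+0.04·18.0) = 21.12
  r_corr = 42.31 + 21.12 = 63.43 μm/a
63.4 μm/a falls in (50, 80] for carbon steel → category C4

C4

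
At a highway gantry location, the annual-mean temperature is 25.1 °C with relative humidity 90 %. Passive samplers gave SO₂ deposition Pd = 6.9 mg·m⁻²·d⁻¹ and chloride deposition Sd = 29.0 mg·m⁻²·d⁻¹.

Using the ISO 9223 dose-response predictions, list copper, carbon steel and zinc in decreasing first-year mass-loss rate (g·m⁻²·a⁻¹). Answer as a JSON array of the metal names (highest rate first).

["carbon steel", "copper", "zinc"]

copper: temperature factor f = -0.080·(15.1) = -1.2080
  Pd branch = 0.0053·Pd^0.26·e^(0.059·RH+f) = 0.5295 μm/a
  Sd branch = 0.01025·Sd^0.27·e^(0.036·RH+0.049·T) = 2.222 μm/a
  r_corr = 0.5295 + 2.222 = 2.752 μm/a
  mass loss = 2.752 μm/a × 8.96 g/cm³ = 24.66 g·m⁻²·a⁻¹
carbon steel: T>10 °C ⇒ hinge -0.054·(25.1−10) = -0.8154
  SO₂ term: 1.77·6.9^0.52·exp(0.02·90-0.8154) = 12.94
  Cl⁻ term: 0.102·29.0^0.62·exp(0.033·90+0.04·25.1) = 43.77
  sum: 12.94 + 43.77 → r_corr = 56.71 μm/a
  mass loss = 56.71 μm/a × 7.85 g/cm³ = 445.1 g·m⁻²·a⁻¹
zinc: temperature factor f = -0.071·(15.1) = -1.0721
  Pd branch = 0.0129·Pd^0.44·e^(0.046·RH+f) = 0.6487 μm/a
  Sd branch = 0.0175·Sd^0.57·e^(0.008·RH+0.085·T) = 2.069 μm/a
  r_corr = 0.6487 + 2.069 = 2.718 μm/a
  mass loss = 2.718 μm/a × 7.14 g/cm³ = 19.41 g·m⁻²·a⁻¹
Ordering by g·m⁻²·a⁻¹: carbon steel (445) > copper (24.7) > zinc (19.4)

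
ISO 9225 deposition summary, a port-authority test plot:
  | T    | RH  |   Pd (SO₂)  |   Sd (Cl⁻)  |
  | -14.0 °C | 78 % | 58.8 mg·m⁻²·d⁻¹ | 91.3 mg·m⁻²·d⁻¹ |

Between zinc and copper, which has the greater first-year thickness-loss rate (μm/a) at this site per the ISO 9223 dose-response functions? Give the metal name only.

zinc: temperature factor f = +0.038·(-24.0) = -0.9120
  Pd branch = 0.0129·Pd^0.44·e^(0.046·RH+f) = 1.125 μm/a
  Cl⁻ term: 0.0175·91.3^0.57·exp(0.008·78+0.085·-14.0) = 0.1302
  sum: 1.125 + 0.1302 → r_corr = 1.256 μm/a
copper: f(T) = +0.126·(T−10) [T≤10 °C] = -3.0240
  Pd branch = 0.0053·Pd^0.26·e^(0.059·RH+f) = 0.07407 μm/a
  Sd branch = 0.01025·Sd^0.27·e^(0.036·RH+0.049·T) = 0.2895 μm/a
  r_corr = 0.07407 + 0.2895 = 0.3636 μm/a
Ordering by μm/a: zinc (1.26) > copper (0.364)

zinc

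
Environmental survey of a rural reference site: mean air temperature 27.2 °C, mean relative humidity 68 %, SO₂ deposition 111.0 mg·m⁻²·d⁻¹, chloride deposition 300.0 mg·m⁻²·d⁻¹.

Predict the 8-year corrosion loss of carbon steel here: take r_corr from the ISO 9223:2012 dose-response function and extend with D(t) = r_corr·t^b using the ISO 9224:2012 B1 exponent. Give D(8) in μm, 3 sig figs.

carbon steel: T>10 °C ⇒ hinge -0.054·(27.2−10) = -0.9288
  SO₂ term: 1.77·111.0^0.52·exp(0.02·68-0.9288) = 31.54
  Cl⁻ term: 0.102·300.0^0.62·exp(0.033·68+0.04·27.2) = 98.06
  sum: 31.54 + 98.06 → r_corr = 129.6 μm/a
Long-term exponent b (ISO 9224 Table 2, B1) = 0.523
  D(8) = 129.6 × 8^0.523 = 129.6 × 2.967 = 384.5 μm

D(8) = 385 μm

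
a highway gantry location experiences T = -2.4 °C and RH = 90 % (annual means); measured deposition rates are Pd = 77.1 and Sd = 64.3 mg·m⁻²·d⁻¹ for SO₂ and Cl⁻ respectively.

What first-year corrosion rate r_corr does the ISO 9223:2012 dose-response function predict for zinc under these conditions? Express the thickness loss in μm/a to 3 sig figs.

zinc: T≤10 °C ⇒ hinge +0.038·(-2.4−10) = -0.4712
  SO₂ term: 0.0129·77.1^0.44·exp(0.046·90-0.4712) = 3.422
  Sd branch = 0.0175·Sd^0.57·e^(0.008·RH+0.085·T) = 0.3146 μm/a
  r_corr = 3.422 + 0.3146 = 3.736 μm/a

r_corr = 3.74 μm/a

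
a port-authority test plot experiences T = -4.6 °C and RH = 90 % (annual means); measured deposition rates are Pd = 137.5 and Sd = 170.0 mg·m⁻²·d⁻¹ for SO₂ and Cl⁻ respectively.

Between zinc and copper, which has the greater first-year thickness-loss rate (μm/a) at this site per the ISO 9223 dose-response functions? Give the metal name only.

zinc: T≤10 °C ⇒ hinge +0.038·(-4.6−10) = -0.5548
  SO₂ term: 0.0129·137.5^0.44·exp(0.046·90-0.5548) = 4.06
  Sd branch = 0.0175·Sd^0.57·e^(0.008·RH+0.085·T) = 0.4542 μm/a
  r_corr = 4.06 + 0.4542 = 4.514 μm/a
copper: temperature factor f = +0.126·(-14.6) = -1.8396
  SO₂ term: 0.0053·137.5^0.26·exp(0.059·90-1.8396) = 0.6129
  Cl⁻ term: 0.01025·170.0^0.27·exp(0.036·90+0.049·-4.6) = 0.8359
  r_corr = 0.6129 + 0.8359 = 1.449 μm/a
Ordering by μm/a: zinc (4.51) > copper (1.45)

zinc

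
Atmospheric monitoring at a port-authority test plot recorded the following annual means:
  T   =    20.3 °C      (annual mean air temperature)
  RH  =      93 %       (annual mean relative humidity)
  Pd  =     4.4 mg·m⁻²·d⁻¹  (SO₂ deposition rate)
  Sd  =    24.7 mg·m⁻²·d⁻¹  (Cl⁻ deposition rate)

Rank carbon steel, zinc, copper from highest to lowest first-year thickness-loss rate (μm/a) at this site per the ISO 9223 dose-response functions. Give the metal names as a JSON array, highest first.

["carbon steel", "copper", "zinc"]

carbon steel: f(T) = -0.054·(T−10) [T>10 °C] = -0.5562
  SO₂ term: 1.77·4.4^0.52·exp(0.02·93-0.5562) = 14.09
  Sd branch = 0.102·Sd^0.62·e^(0.033·RH+0.04·T) = 36.11 μm/a
  sum: 14.09 + 36.11 → r_corr = 50.19 μm/a
zinc: T>10 °C ⇒ hinge -0.071·(20.3−10) = -0.7313
  Pd branch = 0.0129·Pd^0.44·e^(0.046·RH+f) = 0.8591 μm/a
  Cl⁻ term: 0.0175·24.7^0.57·exp(0.008·93+0.085·20.3) = 1.286
  r_corr = 0.8591 + 1.286 = 2.145 μm/a
copper: temperature factor f = -0.080·(10.3) = -0.8240
  Pd branch = 0.0053·Pd^0.26·e^(0.059·RH+f) = 0.8254 μm/a
  Sd branch = 0.01025·Sd^0.27·e^(0.036·RH+0.049·T) = 1.874 μm/a
  r_corr = 0.8254 + 1.874 = 2.699 μm/a
Ordering by μm/a: carbon steel (50.2) > copper (2.7) > zinc (2.15)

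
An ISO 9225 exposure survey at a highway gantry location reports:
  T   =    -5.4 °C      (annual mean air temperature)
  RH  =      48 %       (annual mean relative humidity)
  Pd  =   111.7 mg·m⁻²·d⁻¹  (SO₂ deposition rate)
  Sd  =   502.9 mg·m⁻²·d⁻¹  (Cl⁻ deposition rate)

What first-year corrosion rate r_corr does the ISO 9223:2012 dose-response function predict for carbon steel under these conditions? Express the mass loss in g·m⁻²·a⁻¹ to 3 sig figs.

r_corr = 191 g·m⁻²·a⁻¹

carbon steel: f(T) = +0.150·(T−10) [T≤10 °C] = -2.3100
  Pd branch = 1.77·Pd^0.52·e^(0.02·RH+f) = 5.329 μm/a
  Cl⁻ term: 0.102·502.9^0.62·exp(0.033·48+0.04·-5.4) = 18.95
  sum: 5.329 + 18.95 → r_corr = 24.28 μm/a
Convert to mass loss: 24.28 μm/a × 7.85 g/cm³ = 190.6 g·m⁻²·a⁻¹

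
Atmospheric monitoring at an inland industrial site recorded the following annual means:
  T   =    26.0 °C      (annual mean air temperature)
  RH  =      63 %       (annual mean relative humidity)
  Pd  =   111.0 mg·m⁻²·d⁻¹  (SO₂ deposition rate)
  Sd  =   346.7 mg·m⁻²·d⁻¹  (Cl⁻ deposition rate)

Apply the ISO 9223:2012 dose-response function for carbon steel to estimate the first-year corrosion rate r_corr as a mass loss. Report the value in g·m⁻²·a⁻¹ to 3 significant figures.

carbon steel: f(T) = -0.054·(T−10) [T>10 °C] = -0.8640
  SO₂ term: 1.77·111.0^0.52·exp(0.02·63-0.8640) = 30.45
  Sd branch = 0.102·Sd^0.62·e^(0.033·RH+0.04·T) = 86.68 μm/a
  sum: 30.45 + 86.68 → r_corr = 117.1 μm/a
Convert to mass loss: 117.1 μm/a × 7.85 g/cm³ = 919.5 g·m⁻²·a⁻¹

r_corr = 919 g·m⁻²·a⁻¹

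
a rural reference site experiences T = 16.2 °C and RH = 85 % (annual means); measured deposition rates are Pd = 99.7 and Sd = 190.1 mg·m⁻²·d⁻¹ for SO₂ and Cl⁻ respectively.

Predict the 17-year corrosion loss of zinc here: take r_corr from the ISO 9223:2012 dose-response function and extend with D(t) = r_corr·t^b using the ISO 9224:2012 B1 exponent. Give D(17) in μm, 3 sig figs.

D(17) = 58.7 μm

zinc: temperature factor f = -0.071·(6.2) = -0.4402
  SO₂ term: 0.0129·99.7^0.44·exp(0.046·85-0.4402) = 3.14
  Sd branch = 0.0175·Sd^0.57·e^(0.008·RH+0.085·T) = 2.725 μm/a
  r_corr = 3.14 + 2.725 = 5.865 μm/a
ISO 9224: D(t) = r_corr · t^b with b = 0.813 (zinc, B1)
  D(17) = 5.865 × 17^0.813 = 5.865 × 10.01 = 58.7 μm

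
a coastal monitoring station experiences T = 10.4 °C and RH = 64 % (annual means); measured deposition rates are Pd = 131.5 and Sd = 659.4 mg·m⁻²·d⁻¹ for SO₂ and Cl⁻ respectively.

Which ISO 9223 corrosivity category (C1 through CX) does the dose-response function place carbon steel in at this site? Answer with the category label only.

carbon steel: T>10 °C ⇒ hinge -0.054·(10.4−10) = -0.0216
  sulphur-dioxide contribution → 78.76 μm/a
  chloride contribution → 71.51 μm/a
  total first-year rate 150.3 μm/a
ISO 9223 Table 2 (carbon steel): 80 < 150 ≤ 200 μm/a ⇒ C5

C5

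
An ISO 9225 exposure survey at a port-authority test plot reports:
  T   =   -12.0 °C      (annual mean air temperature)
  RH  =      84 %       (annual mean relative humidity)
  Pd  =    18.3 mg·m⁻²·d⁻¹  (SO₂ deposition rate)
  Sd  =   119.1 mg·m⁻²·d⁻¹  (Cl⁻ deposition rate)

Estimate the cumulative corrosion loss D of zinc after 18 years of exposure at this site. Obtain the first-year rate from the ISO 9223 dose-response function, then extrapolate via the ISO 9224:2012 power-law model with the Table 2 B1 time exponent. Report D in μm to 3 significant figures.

D(18) = 12.0 μm

zinc: f(T) = +0.038·(T−10) [T≤10 °C] = -0.8360
  sulphur-dioxide contribution → 0.9574 μm/a
  chloride contribution → 0.1884 μm/a
  ⇒ r_corr(zinc) = 1.146 μm/a
Power-law: D(18) = r_corr · 18^0.813
  D(18) = 1.146 × 18^0.813 = 1.146 × 10.48 = 12.01 μm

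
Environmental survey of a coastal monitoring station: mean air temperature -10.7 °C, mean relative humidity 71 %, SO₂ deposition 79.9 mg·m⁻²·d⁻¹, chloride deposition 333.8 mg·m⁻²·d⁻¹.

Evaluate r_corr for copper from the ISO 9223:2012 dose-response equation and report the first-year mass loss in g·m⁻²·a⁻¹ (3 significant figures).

copper: temperature factor f = +0.126·(-20.7) = -2.6082
  sulphur-dioxide contribution → 0.08044 μm/a
  chloride contribution → 0.3753 μm/a
  total first-year rate 0.4558 μm/a
Convert to mass loss: 0.4558 μm/a × 8.96 g/cm³ = 4.084 g·m⁻²·a⁻¹

r_corr = 4.08 g·m⁻²·a⁻¹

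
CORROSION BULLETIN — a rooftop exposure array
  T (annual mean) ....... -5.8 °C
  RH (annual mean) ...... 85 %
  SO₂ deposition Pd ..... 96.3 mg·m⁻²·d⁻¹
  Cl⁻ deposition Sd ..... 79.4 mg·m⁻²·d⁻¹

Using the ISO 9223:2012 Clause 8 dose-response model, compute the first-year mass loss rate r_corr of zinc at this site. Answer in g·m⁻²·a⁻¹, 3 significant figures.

zinc: temperature factor f = +0.038·(-15.8) = -0.6004
  sulphur-dioxide contribution → 2.635 μm/a
  chloride contribution → 0.2554 μm/a
  ⇒ r_corr(zinc) = 2.89 μm/a
Convert to mass loss: 2.89 μm/a × 7.14 g/cm³ = 20.63 g·m⁻²·a⁻¹

r_corr = 20.6 g·m⁻²·a⁻¹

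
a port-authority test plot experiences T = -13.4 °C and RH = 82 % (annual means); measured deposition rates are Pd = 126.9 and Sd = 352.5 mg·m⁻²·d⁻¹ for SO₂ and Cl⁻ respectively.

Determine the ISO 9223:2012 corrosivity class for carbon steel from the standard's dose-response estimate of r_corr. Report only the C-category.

C3

carbon steel: T≤10 °C ⇒ hinge +0.150·(-13.4−10) = -3.5100
  SO₂ term: 1.77·126.9^0.52·exp(0.02·82-3.5100) = 3.386
  Cl⁻ term: 0.102·352.5^0.62·exp(0.033·82+0.04·-13.4) = 33.9
  r_corr = 3.386 + 33.9 = 37.29 μm/a
37.3 μm/a falls in (25, 50] for carbon steel → category C3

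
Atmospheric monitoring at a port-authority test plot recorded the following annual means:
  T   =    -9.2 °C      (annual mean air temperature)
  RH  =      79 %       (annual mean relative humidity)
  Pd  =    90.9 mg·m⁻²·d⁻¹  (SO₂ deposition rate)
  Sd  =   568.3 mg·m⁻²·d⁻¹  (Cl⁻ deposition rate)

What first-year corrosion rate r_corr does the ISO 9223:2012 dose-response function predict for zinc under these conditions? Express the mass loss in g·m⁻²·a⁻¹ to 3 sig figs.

r_corr = 16.2 g·m⁻²·a⁻¹

zinc: T≤10 °C ⇒ hinge +0.038·(-9.2−10) = -0.7296
  Pd branch = 0.0129·Pd^0.44·e^(0.046·RH+f) = 1.713 μm/a
  Cl⁻ term: 0.0175·568.3^0.57·exp(0.008·79+0.085·-9.2) = 0.5598
  sum: 1.713 + 0.5598 → r_corr = 2.273 μm/a
Convert to mass loss: 2.273 μm/a × 7.14 g/cm³ = 16.23 g·m⁻²·a⁻¹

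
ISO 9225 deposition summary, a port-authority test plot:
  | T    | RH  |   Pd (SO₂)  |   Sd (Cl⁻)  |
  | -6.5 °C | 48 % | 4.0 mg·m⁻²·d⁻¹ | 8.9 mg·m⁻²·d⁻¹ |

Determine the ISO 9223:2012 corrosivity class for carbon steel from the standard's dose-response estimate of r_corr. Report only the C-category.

carbon steel: T≤10 °C ⇒ hinge +0.150·(-6.5−10) = -2.4750
  Pd branch = 1.77·Pd^0.52·e^(0.02·RH+f) = 0.8 μm/a
  Cl⁻ term: 0.102·8.9^0.62·exp(0.033·48+0.04·-6.5) = 1.487
  r_corr = 0.8 + 1.487 = 2.287 μm/a
ISO 9223 Table 2 (carbon steel): 1.3 < 2.29 ≤ 25 μm/a ⇒ C2

C2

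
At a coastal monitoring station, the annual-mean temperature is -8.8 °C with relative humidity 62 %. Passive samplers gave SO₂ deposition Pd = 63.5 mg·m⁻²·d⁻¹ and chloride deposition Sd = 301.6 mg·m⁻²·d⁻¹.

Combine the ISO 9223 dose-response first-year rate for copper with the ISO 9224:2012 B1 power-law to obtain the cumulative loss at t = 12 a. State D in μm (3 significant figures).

copper: T≤10 °C ⇒ hinge +0.126·(-8.8−10) = -2.3688
  SO₂ term: 0.0053·63.5^0.26·exp(0.059·62-2.3688) = 0.05661
  Cl⁻ term: 0.01025·301.6^0.27·exp(0.036·62+0.049·-8.8) = 0.2899
  r_corr = 0.05661 + 0.2899 = 0.3465 μm/a
Power-law: D(12) = r_corr · 12^0.667
  D(12) = 0.3465 × 12^0.667 = 0.3465 × 5.246 = 1.818 μm

D(12) = 1.82 μm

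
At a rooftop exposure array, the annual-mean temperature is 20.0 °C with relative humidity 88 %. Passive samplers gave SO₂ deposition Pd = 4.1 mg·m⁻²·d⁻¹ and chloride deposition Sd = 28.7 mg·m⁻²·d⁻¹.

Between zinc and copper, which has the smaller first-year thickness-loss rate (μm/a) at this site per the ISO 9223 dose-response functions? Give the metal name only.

zinc

zinc: f(T) = -0.071·(T−10) [T>10 °C] = -0.7100
  Pd branch = 0.0129·Pd^0.44·e^(0.046·RH+f) = 0.6759 μm/a
  Cl⁻ term: 0.0175·28.7^0.57·exp(0.008·88+0.085·20.0) = 1.312
  sum: 0.6759 + 1.312 → r_corr = 1.988 μm/a
copper: f(T) = -0.080·(T−10) [T>10 °C] = -0.8000
  SO₂ term: 0.0053·4.1^0.26·exp(0.059·88-0.8000) = 0.618
  Cl⁻ term: 0.01025·28.7^0.27·exp(0.036·88+0.049·20.0) = 1.606
  sum: 0.618 + 1.606 → r_corr = 2.224 μm/a
Ordering by μm/a: copper (2.22) > zinc (1.99)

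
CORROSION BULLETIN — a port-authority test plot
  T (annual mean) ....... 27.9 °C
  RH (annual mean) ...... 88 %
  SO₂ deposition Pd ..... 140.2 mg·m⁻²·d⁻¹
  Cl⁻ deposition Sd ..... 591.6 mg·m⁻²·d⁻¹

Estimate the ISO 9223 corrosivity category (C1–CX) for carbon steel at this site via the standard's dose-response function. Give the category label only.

CX

carbon steel: f(T) = -0.054·(T−10) [T>10 °C] = -0.9666
  Pd branch = 1.77·Pd^0.52·e^(0.02·RH+f) = 51.15 μm/a
  Sd branch = 0.102·Sd^0.62·e^(0.033·RH+0.04·T) = 297.2 μm/a
  sum: 51.15 + 297.2 → r_corr = 348.4 μm/a
ISO 9223 Table 2 (carbon steel): 200 < 348 ≤ 700 μm/a ⇒ CX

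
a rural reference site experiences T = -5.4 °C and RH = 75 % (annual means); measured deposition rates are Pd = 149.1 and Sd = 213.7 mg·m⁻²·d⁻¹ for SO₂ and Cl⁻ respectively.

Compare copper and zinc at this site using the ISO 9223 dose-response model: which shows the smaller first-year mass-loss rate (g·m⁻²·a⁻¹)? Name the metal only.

copper: T≤10 °C ⇒ hinge +0.126·(-5.4−10) = -1.9404
  SO₂ term: 0.0053·149.1^0.26·exp(0.059·75-1.9404) = 0.2336
  Cl⁻ term: 0.01025·213.7^0.27·exp(0.036·75+0.049·-5.4) = 0.4983
  r_corr = 0.2336 + 0.4983 = 0.7318 μm/a
  mass loss = 0.7318 μm/a × 8.96 g/cm³ = 6.557 g·m⁻²·a⁻¹
zinc: temperature factor f = +0.038·(-15.4) = -0.5852
  SO₂ term: 0.0129·149.1^0.44·exp(0.046·75-0.5852) = 2.047
  Cl⁻ term: 0.0175·213.7^0.57·exp(0.008·75+0.085·-5.4) = 0.4288
  r_corr = 2.047 + 0.4288 = 2.476 μm/a
  mass loss = 2.476 μm/a × 7.14 g/cm³ = 17.68 g·m⁻²·a⁻¹
Ordering by g·m⁻²·a⁻¹: zinc (17.7) > copper (6.56)

copper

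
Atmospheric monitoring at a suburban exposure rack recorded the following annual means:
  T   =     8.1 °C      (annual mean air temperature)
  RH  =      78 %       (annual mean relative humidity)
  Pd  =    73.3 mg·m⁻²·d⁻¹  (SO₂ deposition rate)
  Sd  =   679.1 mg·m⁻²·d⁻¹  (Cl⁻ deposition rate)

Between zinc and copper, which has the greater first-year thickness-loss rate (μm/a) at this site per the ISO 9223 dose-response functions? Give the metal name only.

zinc

zinc: temperature factor f = +0.038·(-1.9) = -0.0722
  sulphur-dioxide contribution → 2.872 μm/a
  chloride contribution → 2.675 μm/a
  ⇒ r_corr(zinc) = 5.546 μm/a
copper: f(T) = +0.126·(T−10) [T≤10 °C] = -0.2394
  sulphur-dioxide contribution → 1.27 μm/a
  chloride contribution → 1.47 μm/a
  ⇒ r_corr(copper) = 2.74 μm/a
Ordering by μm/a: zinc (5.55) > copper (2.74)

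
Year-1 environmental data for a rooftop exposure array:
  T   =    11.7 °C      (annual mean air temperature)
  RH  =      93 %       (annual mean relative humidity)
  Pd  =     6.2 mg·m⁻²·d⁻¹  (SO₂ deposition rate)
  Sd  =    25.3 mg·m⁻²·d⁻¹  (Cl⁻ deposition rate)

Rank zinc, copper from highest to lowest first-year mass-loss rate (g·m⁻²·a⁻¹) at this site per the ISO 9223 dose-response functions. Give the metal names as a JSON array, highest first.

zinc: temperature factor f = -0.071·(1.7) = -0.1207
  sulphur-dioxide contribution → 1.84 μm/a
  chloride contribution → 0.6278 μm/a
  ⇒ r_corr(zinc) = 2.467 μm/a
  mass loss = 2.467 μm/a × 7.14 g/cm³ = 17.62 g·m⁻²·a⁻¹
copper: f(T) = -0.080·(T−10) [T>10 °C] = -0.1360
  sulphur-dioxide contribution → 1.796 μm/a
  chloride contribution → 1.238 μm/a
  total first-year rate 3.033 μm/a
  mass loss = 3.033 μm/a × 8.96 g/cm³ = 27.18 g·m⁻²·a⁻¹
Ordering by g·m⁻²·a⁻¹: copper (27.2) > zinc (17.6)

["copper", "zinc"]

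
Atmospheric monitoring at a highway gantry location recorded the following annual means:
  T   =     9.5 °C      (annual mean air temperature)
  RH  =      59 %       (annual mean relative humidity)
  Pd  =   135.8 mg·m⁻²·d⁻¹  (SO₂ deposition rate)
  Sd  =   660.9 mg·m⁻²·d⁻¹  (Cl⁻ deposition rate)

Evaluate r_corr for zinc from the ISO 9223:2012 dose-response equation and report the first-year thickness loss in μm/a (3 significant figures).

zinc: T≤10 °C ⇒ hinge +0.038·(9.5−10) = -0.0190
  sulphur-dioxide contribution → 1.658 μm/a
  chloride contribution → 2.548 μm/a
  total first-year rate 4.206 μm/a

r_corr = 4.21 μm/a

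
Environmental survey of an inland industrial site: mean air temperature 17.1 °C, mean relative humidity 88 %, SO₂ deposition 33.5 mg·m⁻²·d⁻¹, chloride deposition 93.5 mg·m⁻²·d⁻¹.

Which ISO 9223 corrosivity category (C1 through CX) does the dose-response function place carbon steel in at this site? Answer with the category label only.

C5

carbon steel: f(T) = -0.054·(T−10) [T>10 °C] = -0.3834
  SO₂ term: 1.77·33.5^0.52·exp(0.02·88-0.3834) = 43.54
  Sd branch = 0.102·Sd^0.62·e^(0.033·RH+0.04·T) = 61.48 μm/a
  sum: 43.54 + 61.48 → r_corr = 105 μm/a
ISO 9223 Table 2 (carbon steel): 80 < 105 ≤ 200 μm/a ⇒ C5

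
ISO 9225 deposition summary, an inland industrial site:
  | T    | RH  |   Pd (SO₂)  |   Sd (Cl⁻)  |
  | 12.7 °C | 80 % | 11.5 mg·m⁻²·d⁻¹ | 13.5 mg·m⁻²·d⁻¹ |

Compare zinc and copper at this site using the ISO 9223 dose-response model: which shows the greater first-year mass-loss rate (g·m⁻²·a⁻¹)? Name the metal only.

zinc: f(T) = -0.071·(T−10) [T>10 °C] = -0.1917
  sulphur-dioxide contribution → 1.237 μm/a
  chloride contribution → 0.4306 μm/a
  ⇒ r_corr(zinc) = 1.667 μm/a
  mass loss = 1.667 μm/a × 7.14 g/cm³ = 11.9 g·m⁻²·a⁻¹
copper: f(T) = -0.080·(T−10) [T>10 °C] = -0.2160
  sulphur-dioxide contribution → 0.9039 μm/a
  chloride contribution → 0.687 μm/a
  total first-year rate 1.591 μm/a
  mass loss = 1.591 μm/a × 8.96 g/cm³ = 14.25 g·m⁻²·a⁻¹
Ordering by g·m⁻²·a⁻¹: copper (14.3) > zinc (11.9)

copper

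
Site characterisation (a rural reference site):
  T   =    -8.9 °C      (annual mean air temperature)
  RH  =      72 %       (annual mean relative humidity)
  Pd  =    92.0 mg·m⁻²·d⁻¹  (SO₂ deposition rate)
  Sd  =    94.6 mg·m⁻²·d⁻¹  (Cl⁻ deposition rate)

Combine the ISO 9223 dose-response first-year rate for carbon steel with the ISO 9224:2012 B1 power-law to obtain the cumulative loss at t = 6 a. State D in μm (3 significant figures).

D(6) = 44.7 μm

carbon steel: temperature factor f = +0.150·(-18.9) = -2.8350
  SO₂ term: 1.77·92.0^0.52·exp(0.02·72-2.8350) = 4.606
  Sd branch = 0.102·Sd^0.62·e^(0.033·RH+0.04·T) = 12.91 μm/a
  r_corr = 4.606 + 12.91 = 17.52 μm/a
Power-law: D(6) = r_corr · 6^0.523
  D(6) = 17.52 × 6^0.523 = 17.52 × 2.553 = 44.71 μm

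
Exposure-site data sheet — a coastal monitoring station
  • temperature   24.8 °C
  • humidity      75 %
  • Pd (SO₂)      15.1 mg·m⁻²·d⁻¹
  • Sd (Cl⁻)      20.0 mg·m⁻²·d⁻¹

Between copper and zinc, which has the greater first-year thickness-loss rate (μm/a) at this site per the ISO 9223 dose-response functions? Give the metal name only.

copper: T>10 °C ⇒ hinge -0.080·(24.8−10) = -1.1840
  sulphur-dioxide contribution → 0.2744 μm/a
  chloride contribution → 1.154 μm/a
  total first-year rate 1.429 μm/a
zinc: f(T) = -0.071·(T−10) [T>10 °C] = -1.0508
  sulphur-dioxide contribution → 0.4691 μm/a
  chloride contribution → 1.448 μm/a
  total first-year rate 1.917 μm/a
Ordering by μm/a: zinc (1.92) > copper (1.43)

zinc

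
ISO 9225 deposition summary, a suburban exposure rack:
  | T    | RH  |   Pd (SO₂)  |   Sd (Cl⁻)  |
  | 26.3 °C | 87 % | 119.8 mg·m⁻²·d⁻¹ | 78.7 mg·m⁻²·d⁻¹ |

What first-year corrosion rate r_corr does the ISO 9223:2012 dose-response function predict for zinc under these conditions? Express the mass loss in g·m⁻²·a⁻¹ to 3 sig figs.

r_corr = 41.2 g·m⁻²·a⁻¹

zinc: T>10 °C ⇒ hinge -0.071·(26.3−10) = -1.1573
  SO₂ term: 0.0129·119.8^0.44·exp(0.046·87-1.1573) = 1.822
  Sd branch = 0.0175·Sd^0.57·e^(0.008·RH+0.085·T) = 3.953 μm/a
  sum: 1.822 + 3.953 → r_corr = 5.775 μm/a
Convert to mass loss: 5.775 μm/a × 7.14 g/cm³ = 41.23 g·m⁻²·a⁻¹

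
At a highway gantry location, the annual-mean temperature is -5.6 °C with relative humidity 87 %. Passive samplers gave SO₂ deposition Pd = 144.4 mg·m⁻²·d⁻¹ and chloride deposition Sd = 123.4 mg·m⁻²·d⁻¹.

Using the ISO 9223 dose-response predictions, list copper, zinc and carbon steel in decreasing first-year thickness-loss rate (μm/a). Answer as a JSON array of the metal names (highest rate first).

["carbon steel", "zinc", "copper"]

copper: T≤10 °C ⇒ hinge +0.126·(-5.6−10) = -1.9656
  Pd branch = 0.0053·Pd^0.26·e^(0.059·RH+f) = 0.4585 μm/a
  Sd branch = 0.01025·Sd^0.27·e^(0.036·RH+0.049·T) = 0.6553 μm/a
  sum: 0.4585 + 0.6553 → r_corr = 1.114 μm/a
zinc: temperature factor f = +0.038·(-15.6) = -0.5928
  SO₂ term: 0.0129·144.4^0.44·exp(0.046·87-0.5928) = 3.479
  Sd branch = 0.0175·Sd^0.57·e^(0.008·RH+0.085·T) = 0.3393 μm/a
  sum: 3.479 + 0.3393 → r_corr = 3.818 μm/a
carbon steel: T≤10 °C ⇒ hinge +0.150·(-5.6−10) = -2.3400
  SO₂ term: 1.77·144.4^0.52·exp(0.02·87-2.3400) = 12.89
  Sd branch = 0.102·Sd^0.62·e^(0.033·RH+0.04·T) = 28.5 μm/a
  sum: 12.89 + 28.5 → r_corr = 41.39 μm/a
Ordering by μm/a: carbon steel (41.4) > zinc (3.82) > copper (1.11)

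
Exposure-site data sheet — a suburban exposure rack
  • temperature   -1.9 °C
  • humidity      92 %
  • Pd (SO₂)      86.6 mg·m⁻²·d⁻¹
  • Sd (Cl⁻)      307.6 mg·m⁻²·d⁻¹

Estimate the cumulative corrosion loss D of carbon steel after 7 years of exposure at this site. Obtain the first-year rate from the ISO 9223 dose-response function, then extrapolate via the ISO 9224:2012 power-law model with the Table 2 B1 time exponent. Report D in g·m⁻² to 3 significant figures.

D(7) = 1.90e+03 g·m⁻²

carbon steel: T≤10 °C ⇒ hinge +0.150·(-1.9−10) = -1.7850
  SO₂ term: 1.77·86.6^0.52·exp(0.02·92-1.7850) = 19.03
  Cl⁻ term: 0.102·307.6^0.62·exp(0.033·92+0.04·-1.9) = 68.65
  sum: 19.03 + 68.65 → r_corr = 87.68 μm/a
Power-law: D(7) = r_corr · 7^0.523
  D(7) = 87.68 × 7^0.523 = 87.68 × 2.767 = 242.6 μm
  Mass loss = 242.6 μm × 7.85 g/cm³ = 1904 g·m⁻²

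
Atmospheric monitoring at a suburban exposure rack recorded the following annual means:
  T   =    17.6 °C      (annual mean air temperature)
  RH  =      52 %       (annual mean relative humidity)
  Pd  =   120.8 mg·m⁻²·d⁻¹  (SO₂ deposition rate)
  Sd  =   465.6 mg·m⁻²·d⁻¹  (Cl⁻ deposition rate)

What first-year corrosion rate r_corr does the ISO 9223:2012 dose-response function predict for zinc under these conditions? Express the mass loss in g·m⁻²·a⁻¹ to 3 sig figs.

r_corr = 32.9 g·m⁻²·a⁻¹

zinc: f(T) = -0.071·(T−10) [T>10 °C] = -0.5396
  Pd branch = 0.0129·Pd^0.44·e^(0.046·RH+f) = 0.6779 μm/a
  Sd branch = 0.0175·Sd^0.57·e^(0.008·RH+0.085·T) = 3.928 μm/a
  r_corr = 0.6779 + 3.928 = 4.606 μm/a
Convert to mass loss: 4.606 μm/a × 7.14 g/cm³ = 32.89 g·m⁻²·a⁻¹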